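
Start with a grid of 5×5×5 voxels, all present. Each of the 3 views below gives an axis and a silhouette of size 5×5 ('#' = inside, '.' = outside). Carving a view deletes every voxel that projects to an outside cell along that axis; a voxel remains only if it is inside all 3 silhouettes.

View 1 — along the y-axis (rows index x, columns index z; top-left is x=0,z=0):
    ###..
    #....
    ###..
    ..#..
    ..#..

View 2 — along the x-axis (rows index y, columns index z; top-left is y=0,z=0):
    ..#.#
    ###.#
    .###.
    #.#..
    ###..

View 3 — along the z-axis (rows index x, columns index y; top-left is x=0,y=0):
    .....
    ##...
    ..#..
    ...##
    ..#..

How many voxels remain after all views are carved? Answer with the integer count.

remaining voxels: 6

initial block: 5^3 = 125
carve view 1 (along y, XZ-mask fill 9/25): 45 voxels remain
carve view 2 (along x, YZ-mask fill 14/25): 35 voxels remain
carve view 3 (along z, XY-mask fill 6/25): 6 voxels remain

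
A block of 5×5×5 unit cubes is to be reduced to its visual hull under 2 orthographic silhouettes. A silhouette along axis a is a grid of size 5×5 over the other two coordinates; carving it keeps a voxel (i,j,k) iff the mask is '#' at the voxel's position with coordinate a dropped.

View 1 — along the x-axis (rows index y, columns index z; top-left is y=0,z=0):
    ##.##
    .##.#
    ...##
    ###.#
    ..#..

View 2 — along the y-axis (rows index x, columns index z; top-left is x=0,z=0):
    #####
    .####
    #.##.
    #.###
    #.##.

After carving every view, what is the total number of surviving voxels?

start: 5×5×5 = 125 voxels
step 1: project along x, AND mask (14/25) → |grid| = 70
step 2: project along y, AND mask (19/25) → |grid| = 51

remaining voxels: 51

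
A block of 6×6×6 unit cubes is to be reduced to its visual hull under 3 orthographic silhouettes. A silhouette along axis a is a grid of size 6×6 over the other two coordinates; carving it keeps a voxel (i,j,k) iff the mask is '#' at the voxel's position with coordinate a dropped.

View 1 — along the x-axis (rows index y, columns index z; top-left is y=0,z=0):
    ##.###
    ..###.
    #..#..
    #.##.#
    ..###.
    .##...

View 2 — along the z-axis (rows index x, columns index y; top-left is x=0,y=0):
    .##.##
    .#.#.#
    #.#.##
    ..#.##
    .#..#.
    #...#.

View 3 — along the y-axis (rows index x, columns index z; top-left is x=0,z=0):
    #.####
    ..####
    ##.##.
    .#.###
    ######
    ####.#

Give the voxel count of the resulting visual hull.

voxel count = 41

start: 6×6×6 = 216 voxels
[1] x-view keeps 19 columns → grid now 114
[2] z-view keeps 18 columns → grid now 52
[3] y-view keeps 28 columns → grid now 41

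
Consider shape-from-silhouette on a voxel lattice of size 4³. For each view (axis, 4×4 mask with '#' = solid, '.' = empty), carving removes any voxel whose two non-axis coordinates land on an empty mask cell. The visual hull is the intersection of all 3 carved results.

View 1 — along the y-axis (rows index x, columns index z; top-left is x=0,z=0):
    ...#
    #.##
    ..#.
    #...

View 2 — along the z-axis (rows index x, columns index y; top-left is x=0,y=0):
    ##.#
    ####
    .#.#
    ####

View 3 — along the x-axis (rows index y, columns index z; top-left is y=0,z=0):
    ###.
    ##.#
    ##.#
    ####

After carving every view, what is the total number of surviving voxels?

initial block: 4^3 = 64
carve view 1 (along y, XZ-mask fill 6/16): 24 voxels remain
carve view 2 (along z, XY-mask fill 13/16): 21 voxels remain
carve view 3 (along x, YZ-mask fill 13/16): 16 voxels remain

|visual hull| = 16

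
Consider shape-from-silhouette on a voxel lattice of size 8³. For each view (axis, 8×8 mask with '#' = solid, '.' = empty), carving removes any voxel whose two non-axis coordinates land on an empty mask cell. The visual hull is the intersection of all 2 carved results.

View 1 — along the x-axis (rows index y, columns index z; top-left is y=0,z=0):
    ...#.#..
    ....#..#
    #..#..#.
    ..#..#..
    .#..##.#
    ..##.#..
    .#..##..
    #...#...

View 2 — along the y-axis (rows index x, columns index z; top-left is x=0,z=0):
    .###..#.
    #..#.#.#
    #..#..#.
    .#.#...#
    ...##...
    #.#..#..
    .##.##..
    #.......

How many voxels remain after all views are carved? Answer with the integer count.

voxel count = 64

initial block: 8^3 = 512
V1 x: intersect with YZ mask (21 set) -- 168 left
V2 y: intersect with XZ mask (24 set) -- 64 left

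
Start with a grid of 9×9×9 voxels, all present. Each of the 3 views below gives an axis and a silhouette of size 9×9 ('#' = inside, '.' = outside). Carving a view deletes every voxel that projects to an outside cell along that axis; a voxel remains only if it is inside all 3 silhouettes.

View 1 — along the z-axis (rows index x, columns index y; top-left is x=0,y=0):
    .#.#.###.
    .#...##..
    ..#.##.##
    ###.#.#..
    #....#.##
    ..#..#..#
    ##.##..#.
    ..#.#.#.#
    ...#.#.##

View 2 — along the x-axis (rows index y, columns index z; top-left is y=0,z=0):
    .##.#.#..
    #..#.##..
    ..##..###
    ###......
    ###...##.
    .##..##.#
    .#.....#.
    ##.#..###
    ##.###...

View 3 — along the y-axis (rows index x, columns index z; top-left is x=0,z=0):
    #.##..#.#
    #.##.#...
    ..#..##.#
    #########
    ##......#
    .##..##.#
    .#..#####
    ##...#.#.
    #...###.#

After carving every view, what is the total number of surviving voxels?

|visual hull| = 99

before carving: 729 voxels (9×9×9)
[1] z-view keeps 38 columns → grid now 342
[2] x-view keeps 39 columns → grid now 170
[3] y-view keeps 45 columns → grid now 99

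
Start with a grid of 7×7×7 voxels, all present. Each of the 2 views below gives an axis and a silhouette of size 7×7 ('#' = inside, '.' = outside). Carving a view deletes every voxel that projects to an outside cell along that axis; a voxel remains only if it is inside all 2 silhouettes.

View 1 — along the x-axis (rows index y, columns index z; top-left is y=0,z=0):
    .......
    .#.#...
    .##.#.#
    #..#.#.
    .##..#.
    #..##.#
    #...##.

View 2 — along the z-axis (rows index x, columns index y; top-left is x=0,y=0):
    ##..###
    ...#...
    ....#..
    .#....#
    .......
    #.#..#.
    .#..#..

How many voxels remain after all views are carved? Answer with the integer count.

start: 7×7×7 = 343 voxels
carve view 1 (along x, YZ-mask fill 19/49): 133 voxels remain
carve view 2 (along z, XY-mask fill 14/49): 36 voxels remain

36 voxels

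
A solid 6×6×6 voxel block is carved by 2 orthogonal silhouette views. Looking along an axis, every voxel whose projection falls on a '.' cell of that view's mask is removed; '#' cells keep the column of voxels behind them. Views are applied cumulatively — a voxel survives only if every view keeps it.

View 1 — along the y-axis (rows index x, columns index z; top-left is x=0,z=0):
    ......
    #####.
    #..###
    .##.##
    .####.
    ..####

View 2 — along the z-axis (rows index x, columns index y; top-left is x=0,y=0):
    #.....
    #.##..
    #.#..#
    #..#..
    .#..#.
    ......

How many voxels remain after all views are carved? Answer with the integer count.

full grid |V| = 216
V1 y: intersect with XZ mask (21 set) -- 126 left
V2 z: intersect with XY mask (11 set) -- 43 left

remaining voxels: 43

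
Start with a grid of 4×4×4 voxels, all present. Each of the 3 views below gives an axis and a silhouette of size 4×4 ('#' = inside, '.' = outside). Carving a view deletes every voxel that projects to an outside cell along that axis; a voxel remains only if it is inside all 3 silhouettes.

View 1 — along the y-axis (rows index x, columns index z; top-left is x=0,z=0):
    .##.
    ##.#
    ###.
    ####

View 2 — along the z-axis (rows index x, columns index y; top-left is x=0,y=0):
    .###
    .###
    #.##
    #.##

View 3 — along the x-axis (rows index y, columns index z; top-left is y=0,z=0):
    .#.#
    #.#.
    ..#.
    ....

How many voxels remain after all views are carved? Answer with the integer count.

initial block: 4^3 = 64
step 1: project along y, AND mask (12/16) → |grid| = 48
step 2: project along z, AND mask (12/16) → |grid| = 36
step 3: project along x, AND mask (5/16) → |grid| = 8

|visual hull| = 8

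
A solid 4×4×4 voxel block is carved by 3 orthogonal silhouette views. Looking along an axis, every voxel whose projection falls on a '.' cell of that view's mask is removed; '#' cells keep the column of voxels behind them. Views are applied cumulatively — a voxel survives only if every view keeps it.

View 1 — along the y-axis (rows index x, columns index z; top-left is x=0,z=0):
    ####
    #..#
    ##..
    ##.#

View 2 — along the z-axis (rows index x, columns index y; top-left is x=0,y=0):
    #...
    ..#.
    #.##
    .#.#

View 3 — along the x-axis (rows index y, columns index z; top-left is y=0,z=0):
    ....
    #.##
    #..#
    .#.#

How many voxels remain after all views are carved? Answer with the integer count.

full grid |V| = 64
step 1: project along y, AND mask (11/16) → |grid| = 44
step 2: project along z, AND mask (7/16) → |grid| = 18
step 3: project along x, AND mask (7/16) → |grid| = 8

8 voxels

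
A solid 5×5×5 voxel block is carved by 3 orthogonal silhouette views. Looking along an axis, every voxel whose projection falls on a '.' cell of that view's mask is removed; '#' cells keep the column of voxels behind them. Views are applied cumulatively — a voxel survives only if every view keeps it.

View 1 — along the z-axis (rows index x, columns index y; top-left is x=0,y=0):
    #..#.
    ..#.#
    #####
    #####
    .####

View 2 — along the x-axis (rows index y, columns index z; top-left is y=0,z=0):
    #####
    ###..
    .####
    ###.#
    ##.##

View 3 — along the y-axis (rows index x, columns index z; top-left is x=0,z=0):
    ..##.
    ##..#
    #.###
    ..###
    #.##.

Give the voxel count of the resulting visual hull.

|visual hull| = 42

initial block: 5^3 = 125
  1. axis=2 (XY plane), |mask|=18  ⇒  voxels=90
  2. axis=0 (YZ plane), |mask|=20  ⇒  voxels=72
  3. axis=1 (XZ plane), |mask|=15  ⇒  voxels=42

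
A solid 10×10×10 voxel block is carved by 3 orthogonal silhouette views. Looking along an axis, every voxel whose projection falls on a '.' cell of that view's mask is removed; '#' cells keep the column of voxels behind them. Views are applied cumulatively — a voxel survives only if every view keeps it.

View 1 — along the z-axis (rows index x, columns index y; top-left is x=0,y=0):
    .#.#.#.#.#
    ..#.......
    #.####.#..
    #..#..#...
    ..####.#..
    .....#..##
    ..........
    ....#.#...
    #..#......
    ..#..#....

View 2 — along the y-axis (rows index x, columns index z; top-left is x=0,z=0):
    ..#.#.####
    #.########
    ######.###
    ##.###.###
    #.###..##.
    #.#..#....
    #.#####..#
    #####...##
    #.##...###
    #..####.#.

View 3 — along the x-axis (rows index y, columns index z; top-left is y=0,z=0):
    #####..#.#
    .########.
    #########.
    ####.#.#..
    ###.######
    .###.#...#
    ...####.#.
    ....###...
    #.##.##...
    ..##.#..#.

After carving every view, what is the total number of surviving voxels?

remaining voxels: 123

initial block: 10^3 = 1000
V1 z: intersect with XY mask (29 set) -- 290 left
V2 y: intersect with XZ mask (67 set) -- 194 left
V3 x: intersect with YZ mask (61 set) -- 123 left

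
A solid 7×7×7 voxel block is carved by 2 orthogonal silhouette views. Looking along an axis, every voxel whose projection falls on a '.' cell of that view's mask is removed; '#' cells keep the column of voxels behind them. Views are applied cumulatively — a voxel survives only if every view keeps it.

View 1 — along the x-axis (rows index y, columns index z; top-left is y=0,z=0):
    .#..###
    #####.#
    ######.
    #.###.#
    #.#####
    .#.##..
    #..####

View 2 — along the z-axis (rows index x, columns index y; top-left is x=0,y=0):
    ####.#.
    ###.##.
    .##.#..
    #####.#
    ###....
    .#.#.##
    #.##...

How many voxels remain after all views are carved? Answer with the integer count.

|visual hull| = 149

initial block: 7^3 = 343
after view 1 [x-axis, 35 of 49 cells solid] → remaining = 245
after view 2 [z-axis, 29 of 49 cells solid] → remaining = 149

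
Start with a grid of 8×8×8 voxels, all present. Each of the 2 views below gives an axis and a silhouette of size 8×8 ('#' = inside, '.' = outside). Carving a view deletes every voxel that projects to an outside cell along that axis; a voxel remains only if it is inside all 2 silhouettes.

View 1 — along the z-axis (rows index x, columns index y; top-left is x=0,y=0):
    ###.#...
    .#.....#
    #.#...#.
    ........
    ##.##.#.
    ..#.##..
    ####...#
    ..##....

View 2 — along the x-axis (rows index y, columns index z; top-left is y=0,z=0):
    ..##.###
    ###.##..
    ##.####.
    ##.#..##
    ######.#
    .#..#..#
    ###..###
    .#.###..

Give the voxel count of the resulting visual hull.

129 voxels

initial block: 8^3 = 512
after view 1 [z-axis, 24 of 64 cells solid] → remaining = 192
after view 2 [x-axis, 41 of 64 cells solid] → remaining = 129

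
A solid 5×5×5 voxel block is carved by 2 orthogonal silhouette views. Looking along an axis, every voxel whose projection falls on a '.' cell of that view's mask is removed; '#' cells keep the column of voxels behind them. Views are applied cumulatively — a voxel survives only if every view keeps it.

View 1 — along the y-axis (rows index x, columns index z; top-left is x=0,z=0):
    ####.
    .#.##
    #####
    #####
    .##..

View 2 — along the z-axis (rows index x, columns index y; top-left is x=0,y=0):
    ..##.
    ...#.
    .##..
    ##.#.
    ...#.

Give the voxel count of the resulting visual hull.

before carving: 125 voxels (5×5×5)
step 1: project along y, AND mask (19/25) → |grid| = 95
step 2: project along z, AND mask (9/25) → |grid| = 38

remaining voxels: 38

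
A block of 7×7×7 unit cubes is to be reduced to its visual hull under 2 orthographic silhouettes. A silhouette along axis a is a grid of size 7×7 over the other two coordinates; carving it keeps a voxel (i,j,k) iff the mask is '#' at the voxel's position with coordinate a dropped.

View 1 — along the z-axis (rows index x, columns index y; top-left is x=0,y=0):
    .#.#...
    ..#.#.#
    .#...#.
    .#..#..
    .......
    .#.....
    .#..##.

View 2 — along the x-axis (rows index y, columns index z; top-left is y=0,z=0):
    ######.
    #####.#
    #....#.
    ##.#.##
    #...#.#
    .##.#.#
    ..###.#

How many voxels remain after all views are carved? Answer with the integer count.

58 voxels

before carving: 343 voxels (7×7×7)
V1 z: intersect with XY mask (13 set) -- 91 left
V2 x: intersect with YZ mask (30 set) -- 58 left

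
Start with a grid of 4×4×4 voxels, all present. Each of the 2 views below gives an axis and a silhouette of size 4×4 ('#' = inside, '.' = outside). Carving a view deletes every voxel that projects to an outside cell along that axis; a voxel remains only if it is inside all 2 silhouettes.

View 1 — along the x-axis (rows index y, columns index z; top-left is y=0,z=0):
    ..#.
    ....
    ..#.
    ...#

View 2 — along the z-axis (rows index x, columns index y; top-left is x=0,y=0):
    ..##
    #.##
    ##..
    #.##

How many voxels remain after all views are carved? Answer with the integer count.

full grid |V| = 64
[1] x-view keeps 3 columns → grid now 12
[2] z-view keeps 10 columns → grid now 9

|visual hull| = 9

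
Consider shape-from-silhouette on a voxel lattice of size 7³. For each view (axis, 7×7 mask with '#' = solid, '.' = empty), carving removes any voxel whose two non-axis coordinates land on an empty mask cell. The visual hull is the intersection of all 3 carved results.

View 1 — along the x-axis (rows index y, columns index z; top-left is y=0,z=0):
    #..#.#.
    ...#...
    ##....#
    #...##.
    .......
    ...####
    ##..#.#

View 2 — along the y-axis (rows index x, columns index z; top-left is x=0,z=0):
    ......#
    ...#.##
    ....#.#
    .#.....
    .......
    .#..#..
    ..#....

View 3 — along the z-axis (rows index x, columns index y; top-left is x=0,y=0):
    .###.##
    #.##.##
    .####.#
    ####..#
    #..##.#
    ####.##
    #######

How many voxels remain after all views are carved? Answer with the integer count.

voxel count = 22

initial block: 7^3 = 343
carve view 1 (along x, YZ-mask fill 18/49): 126 voxels remain
carve view 2 (along y, XZ-mask fill 10/49): 25 voxels remain
carve view 3 (along z, XY-mask fill 37/49): 22 voxels remain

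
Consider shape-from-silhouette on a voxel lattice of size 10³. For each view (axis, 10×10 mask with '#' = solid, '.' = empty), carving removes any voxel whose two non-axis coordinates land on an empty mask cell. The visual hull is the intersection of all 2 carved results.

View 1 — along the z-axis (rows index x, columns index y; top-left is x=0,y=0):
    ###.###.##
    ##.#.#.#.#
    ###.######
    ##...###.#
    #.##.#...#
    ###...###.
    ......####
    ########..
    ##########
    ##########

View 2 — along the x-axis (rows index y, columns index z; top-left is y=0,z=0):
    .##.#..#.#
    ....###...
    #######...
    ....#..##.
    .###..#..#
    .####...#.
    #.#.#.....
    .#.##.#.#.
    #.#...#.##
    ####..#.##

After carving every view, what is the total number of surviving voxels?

voxel count = 348

full grid |V| = 1000
step 1: project along z, AND mask (72/100) → |grid| = 720
step 2: project along x, AND mask (48/100) → |grid| = 348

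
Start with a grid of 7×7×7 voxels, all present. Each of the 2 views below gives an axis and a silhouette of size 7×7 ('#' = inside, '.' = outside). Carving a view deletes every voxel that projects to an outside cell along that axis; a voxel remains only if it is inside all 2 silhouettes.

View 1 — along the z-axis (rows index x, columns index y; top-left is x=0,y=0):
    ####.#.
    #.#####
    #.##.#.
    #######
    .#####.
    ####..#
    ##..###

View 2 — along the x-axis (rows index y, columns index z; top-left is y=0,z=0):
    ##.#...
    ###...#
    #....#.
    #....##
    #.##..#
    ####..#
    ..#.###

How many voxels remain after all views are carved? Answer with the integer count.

full grid |V| = 343
step 1: project along z, AND mask (37/49) → |grid| = 259
step 2: project along x, AND mask (25/49) → |grid| = 130

|visual hull| = 130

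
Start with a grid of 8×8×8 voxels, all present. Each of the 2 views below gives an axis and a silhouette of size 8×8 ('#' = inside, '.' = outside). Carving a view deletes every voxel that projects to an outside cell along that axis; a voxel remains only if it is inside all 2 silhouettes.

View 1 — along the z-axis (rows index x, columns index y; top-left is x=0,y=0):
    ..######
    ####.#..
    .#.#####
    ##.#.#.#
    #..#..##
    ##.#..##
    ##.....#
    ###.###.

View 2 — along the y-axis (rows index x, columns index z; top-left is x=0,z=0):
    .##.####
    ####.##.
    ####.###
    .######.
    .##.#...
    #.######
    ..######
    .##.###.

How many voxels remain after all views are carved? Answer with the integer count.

voxel count = 233

before carving: 512 voxels (8×8×8)
carve view 1 (along z, XY-mask fill 40/64): 320 voxels remain
carve view 2 (along y, XZ-mask fill 46/64): 233 voxels remain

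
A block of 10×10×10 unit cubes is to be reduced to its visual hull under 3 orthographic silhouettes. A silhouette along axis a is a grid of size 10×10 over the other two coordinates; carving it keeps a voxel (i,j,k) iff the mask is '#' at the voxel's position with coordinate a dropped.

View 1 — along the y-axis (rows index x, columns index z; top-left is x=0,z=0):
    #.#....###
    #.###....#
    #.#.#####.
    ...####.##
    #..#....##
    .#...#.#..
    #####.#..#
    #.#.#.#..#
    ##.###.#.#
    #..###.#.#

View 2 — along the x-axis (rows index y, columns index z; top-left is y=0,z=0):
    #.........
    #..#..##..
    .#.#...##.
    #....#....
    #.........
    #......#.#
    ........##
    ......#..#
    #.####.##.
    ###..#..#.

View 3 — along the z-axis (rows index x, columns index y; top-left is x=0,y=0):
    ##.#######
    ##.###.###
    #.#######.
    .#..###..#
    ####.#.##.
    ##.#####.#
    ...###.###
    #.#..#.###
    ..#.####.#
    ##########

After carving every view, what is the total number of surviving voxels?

remaining voxels: 128

initial block: 10^3 = 1000
after view 1 [y-axis, 55 of 100 cells solid] → remaining = 550
after view 2 [x-axis, 31 of 100 cells solid] → remaining = 180
after view 3 [z-axis, 73 of 100 cells solid] → remaining = 128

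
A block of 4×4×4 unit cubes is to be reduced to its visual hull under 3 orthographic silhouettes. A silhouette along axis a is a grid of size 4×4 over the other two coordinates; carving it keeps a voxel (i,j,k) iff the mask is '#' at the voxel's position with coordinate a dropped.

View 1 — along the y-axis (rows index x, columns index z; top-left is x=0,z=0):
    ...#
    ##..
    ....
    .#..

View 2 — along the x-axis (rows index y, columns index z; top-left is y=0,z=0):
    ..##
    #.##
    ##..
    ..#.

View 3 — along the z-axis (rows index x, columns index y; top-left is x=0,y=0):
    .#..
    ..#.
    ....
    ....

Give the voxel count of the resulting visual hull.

remaining voxels: 3

before carving: 64 voxels (4×4×4)
  1. axis=1 (XZ plane), |mask|=4  ⇒  voxels=16
  2. axis=0 (YZ plane), |mask|=8  ⇒  voxels=6
  3. axis=2 (XY plane), |mask|=2  ⇒  voxels=3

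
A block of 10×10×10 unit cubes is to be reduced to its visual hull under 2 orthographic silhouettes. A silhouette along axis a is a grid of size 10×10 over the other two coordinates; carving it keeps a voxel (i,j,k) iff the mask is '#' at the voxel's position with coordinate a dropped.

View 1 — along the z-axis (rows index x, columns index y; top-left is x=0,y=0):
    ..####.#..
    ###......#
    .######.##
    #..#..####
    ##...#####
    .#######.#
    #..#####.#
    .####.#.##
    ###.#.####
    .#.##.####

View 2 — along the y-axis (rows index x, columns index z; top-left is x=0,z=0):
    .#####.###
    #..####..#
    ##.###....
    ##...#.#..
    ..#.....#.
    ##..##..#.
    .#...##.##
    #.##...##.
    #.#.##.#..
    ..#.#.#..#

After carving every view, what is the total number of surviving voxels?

before carving: 1000 voxels (10×10×10)
after view 1 [z-axis, 67 of 100 cells solid] → remaining = 670
after view 2 [y-axis, 49 of 100 cells solid] → remaining = 320

remaining voxels: 320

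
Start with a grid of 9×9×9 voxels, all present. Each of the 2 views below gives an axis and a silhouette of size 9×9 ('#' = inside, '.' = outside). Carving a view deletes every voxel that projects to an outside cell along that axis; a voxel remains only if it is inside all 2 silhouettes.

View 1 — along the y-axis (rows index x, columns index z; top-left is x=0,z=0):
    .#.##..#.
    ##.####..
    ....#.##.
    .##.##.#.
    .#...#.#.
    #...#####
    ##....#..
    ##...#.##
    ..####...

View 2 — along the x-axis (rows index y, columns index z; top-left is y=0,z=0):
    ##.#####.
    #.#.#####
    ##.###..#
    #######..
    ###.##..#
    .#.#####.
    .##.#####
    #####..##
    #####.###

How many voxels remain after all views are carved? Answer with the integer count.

|visual hull| = 274

initial block: 9^3 = 729
step 1: project along y, AND mask (39/81) → |grid| = 351
step 2: project along x, AND mask (61/81) → |grid| = 274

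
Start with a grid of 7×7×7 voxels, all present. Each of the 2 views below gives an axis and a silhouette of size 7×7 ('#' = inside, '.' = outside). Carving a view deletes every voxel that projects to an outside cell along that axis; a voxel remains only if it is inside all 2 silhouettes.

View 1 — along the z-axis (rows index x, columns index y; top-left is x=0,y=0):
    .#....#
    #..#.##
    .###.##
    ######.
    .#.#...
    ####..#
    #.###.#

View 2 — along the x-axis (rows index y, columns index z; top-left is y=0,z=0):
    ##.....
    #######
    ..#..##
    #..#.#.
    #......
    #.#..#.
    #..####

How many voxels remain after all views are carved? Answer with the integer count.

full grid |V| = 343
V1 z: intersect with XY mask (29 set) -- 203 left
V2 x: intersect with YZ mask (24 set) -- 109 left

|visual hull| = 109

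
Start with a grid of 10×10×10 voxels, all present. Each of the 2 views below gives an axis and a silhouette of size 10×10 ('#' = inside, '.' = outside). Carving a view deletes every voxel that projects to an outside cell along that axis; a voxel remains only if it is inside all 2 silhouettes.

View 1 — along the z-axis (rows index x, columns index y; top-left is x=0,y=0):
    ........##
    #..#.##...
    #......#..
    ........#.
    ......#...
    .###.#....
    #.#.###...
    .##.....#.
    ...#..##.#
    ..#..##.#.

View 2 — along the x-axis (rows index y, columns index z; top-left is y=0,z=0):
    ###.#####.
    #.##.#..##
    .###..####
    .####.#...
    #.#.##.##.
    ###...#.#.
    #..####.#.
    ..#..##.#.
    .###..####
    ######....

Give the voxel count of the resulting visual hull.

|visual hull| = 183

initial block: 10^3 = 1000
V1 z: intersect with XY mask (30 set) -- 300 left
V2 x: intersect with YZ mask (60 set) -- 183 left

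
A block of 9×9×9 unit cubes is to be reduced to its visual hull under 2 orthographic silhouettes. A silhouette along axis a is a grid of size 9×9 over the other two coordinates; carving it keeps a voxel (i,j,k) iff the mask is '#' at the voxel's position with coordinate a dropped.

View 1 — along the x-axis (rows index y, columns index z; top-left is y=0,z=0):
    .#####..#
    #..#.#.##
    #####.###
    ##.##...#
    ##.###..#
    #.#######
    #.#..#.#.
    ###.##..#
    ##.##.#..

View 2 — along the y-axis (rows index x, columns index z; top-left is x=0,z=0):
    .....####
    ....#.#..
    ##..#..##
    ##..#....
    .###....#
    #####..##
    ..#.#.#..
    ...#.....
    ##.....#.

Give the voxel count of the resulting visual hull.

|visual hull| = 192

initial block: 9^3 = 729
step 1: project along x, AND mask (53/81) → |grid| = 477
step 2: project along y, AND mask (32/81) → |grid| = 192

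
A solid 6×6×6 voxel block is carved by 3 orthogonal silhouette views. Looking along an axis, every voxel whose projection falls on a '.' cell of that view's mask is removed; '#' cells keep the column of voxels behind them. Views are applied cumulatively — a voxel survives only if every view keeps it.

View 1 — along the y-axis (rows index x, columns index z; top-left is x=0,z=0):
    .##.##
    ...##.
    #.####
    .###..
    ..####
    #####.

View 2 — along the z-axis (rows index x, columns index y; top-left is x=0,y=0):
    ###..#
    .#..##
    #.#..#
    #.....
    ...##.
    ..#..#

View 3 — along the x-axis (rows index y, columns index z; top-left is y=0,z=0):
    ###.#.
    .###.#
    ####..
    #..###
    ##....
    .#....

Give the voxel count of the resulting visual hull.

initial block: 6^3 = 216
[1] y-view keeps 23 columns → grid now 138
[2] z-view keeps 15 columns → grid now 58
[3] x-view keeps 19 columns → grid now 26

26 voxels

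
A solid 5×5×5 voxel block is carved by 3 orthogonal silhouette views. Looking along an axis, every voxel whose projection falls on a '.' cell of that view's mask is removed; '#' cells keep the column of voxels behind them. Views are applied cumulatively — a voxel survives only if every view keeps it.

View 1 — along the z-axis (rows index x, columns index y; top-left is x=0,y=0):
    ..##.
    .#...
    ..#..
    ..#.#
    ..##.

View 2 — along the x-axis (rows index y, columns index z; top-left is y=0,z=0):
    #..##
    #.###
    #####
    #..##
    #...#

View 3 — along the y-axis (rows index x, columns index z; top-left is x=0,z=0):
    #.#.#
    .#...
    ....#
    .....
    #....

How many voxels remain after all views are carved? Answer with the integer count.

full grid |V| = 125
  1. axis=2 (XY plane), |mask|=8  ⇒  voxels=40
  2. axis=0 (YZ plane), |mask|=17  ⇒  voxels=32
  3. axis=1 (XZ plane), |mask|=6  ⇒  voxels=8

voxel count = 8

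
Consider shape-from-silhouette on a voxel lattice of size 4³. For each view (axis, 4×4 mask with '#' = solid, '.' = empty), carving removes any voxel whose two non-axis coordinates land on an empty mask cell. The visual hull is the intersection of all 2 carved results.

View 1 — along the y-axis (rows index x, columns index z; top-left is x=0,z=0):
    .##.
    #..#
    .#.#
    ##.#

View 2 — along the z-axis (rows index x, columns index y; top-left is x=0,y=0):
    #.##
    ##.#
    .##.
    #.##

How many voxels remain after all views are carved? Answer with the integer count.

start: 4×4×4 = 64 voxels
step 1: project along y, AND mask (9/16) → |grid| = 36
step 2: project along z, AND mask (11/16) → |grid| = 25

voxel count = 25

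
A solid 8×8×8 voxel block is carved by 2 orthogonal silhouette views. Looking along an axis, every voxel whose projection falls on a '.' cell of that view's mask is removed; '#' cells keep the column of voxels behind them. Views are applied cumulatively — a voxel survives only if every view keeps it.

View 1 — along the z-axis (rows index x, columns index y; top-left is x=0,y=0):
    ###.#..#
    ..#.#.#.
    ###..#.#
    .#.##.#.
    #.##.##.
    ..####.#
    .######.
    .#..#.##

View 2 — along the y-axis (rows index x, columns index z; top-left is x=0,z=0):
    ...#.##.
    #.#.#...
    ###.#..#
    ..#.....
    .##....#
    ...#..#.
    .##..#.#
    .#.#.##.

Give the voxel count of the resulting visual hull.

118 voxels

start: 8×8×8 = 512 voxels
  1. axis=2 (XY plane), |mask|=37  ⇒  voxels=296
  2. axis=1 (XZ plane), |mask|=25  ⇒  voxels=118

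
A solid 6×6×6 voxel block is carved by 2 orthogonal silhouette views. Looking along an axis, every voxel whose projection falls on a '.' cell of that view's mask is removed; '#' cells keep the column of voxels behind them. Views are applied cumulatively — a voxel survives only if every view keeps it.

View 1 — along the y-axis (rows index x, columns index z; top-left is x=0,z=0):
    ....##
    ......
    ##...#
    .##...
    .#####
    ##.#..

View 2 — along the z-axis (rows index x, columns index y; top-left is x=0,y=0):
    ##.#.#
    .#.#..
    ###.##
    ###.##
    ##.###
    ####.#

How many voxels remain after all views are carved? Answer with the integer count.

full grid |V| = 216
after view 1 [y-axis, 15 of 36 cells solid] → remaining = 90
after view 2 [z-axis, 26 of 36 cells solid] → remaining = 73

voxel count = 73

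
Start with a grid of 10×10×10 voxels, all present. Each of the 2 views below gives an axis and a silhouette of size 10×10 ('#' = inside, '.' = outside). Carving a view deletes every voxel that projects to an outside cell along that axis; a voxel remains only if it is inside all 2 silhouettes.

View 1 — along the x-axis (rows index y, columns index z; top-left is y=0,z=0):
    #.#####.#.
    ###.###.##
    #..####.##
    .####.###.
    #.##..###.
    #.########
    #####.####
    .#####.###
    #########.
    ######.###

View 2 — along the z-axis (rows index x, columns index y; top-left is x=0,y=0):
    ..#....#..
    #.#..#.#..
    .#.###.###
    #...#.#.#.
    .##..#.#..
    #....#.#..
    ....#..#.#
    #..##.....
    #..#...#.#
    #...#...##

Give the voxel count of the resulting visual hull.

full grid |V| = 1000
after view 1 [x-axis, 79 of 100 cells solid] → remaining = 790
after view 2 [z-axis, 38 of 100 cells solid] → remaining = 294

294 voxels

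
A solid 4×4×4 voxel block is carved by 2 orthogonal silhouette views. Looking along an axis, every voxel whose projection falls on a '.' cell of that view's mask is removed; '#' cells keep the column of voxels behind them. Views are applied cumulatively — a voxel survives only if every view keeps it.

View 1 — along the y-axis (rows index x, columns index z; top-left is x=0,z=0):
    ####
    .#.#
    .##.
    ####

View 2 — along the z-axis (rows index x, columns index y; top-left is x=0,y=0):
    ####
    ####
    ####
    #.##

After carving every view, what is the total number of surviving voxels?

remaining voxels: 44

start: 4×4×4 = 64 voxels
  1. axis=1 (XZ plane), |mask|=12  ⇒  voxels=48
  2. axis=2 (XY plane), |mask|=15  ⇒  voxels=44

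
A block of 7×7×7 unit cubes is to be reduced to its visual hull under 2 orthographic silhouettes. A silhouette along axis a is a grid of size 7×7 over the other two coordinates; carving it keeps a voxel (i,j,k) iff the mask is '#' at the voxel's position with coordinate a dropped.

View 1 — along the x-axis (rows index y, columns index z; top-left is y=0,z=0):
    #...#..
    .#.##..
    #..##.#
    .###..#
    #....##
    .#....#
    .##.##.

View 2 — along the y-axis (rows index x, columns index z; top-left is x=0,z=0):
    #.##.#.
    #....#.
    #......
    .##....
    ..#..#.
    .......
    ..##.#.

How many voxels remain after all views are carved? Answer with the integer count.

start: 7×7×7 = 343 voxels
after view 1 [x-axis, 22 of 49 cells solid] → remaining = 154
after view 2 [y-axis, 14 of 49 cells solid] → remaining = 35

voxel count = 35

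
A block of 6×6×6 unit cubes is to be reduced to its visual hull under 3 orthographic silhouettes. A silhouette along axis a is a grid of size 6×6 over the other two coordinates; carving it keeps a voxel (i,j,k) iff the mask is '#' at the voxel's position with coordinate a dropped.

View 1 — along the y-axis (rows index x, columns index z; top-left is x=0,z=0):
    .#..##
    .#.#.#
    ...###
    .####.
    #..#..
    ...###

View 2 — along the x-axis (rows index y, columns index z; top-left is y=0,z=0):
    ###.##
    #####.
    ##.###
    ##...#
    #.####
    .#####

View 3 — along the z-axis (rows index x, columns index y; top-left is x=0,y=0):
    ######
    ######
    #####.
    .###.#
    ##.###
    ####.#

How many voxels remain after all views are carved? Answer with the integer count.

full grid |V| = 216
  1. axis=1 (XZ plane), |mask|=18  ⇒  voxels=108
  2. axis=0 (YZ plane), |mask|=28  ⇒  voxels=84
  3. axis=2 (XY plane), |mask|=31  ⇒  voxels=70

remaining voxels: 70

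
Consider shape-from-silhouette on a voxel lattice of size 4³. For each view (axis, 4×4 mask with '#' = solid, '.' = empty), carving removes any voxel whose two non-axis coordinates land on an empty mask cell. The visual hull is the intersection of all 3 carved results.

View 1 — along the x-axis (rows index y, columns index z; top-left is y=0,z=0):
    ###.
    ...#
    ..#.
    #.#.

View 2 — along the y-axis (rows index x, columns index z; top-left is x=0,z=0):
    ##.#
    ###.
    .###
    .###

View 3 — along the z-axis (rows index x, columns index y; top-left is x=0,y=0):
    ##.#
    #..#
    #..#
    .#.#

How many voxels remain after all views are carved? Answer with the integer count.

14 voxels

before carving: 64 voxels (4×4×4)
  1. axis=0 (YZ plane), |mask|=7  ⇒  voxels=28
  2. axis=1 (XZ plane), |mask|=12  ⇒  voxels=20
  3. axis=2 (XY plane), |mask|=9  ⇒  voxels=14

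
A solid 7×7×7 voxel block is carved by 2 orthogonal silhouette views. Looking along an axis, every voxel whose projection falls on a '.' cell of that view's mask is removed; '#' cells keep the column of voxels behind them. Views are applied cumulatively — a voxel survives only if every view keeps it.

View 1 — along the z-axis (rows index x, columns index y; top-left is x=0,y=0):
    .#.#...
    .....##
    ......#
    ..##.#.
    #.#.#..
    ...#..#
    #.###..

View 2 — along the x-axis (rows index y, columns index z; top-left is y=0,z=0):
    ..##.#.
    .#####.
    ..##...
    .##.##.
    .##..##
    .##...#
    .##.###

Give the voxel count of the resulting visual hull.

62 voxels

full grid |V| = 343
after view 1 [z-axis, 17 of 49 cells solid] → remaining = 119
after view 2 [x-axis, 26 of 49 cells solid] → remaining = 62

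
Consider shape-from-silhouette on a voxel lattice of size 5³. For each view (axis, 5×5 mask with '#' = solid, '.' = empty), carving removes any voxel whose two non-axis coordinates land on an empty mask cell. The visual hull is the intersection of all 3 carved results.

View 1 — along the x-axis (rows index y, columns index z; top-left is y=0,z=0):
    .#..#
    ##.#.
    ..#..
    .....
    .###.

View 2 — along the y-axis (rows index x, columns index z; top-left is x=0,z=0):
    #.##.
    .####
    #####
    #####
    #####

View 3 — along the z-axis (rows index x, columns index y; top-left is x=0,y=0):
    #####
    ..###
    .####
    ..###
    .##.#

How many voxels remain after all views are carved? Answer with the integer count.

voxel count = 27

initial block: 5^3 = 125
carve view 1 (along x, YZ-mask fill 9/25): 45 voxels remain
carve view 2 (along y, XZ-mask fill 22/25): 40 voxels remain
carve view 3 (along z, XY-mask fill 18/25): 27 voxels remain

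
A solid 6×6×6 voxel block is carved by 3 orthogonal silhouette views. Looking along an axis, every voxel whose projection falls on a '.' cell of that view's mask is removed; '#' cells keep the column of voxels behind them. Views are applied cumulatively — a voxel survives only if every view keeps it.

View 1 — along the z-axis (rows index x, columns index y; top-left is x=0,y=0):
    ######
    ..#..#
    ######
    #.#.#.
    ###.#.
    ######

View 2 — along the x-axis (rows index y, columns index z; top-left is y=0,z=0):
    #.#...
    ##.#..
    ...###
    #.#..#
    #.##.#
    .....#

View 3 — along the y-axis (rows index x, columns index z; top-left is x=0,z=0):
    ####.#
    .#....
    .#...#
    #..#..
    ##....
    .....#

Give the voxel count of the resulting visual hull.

remaining voxels: 32

start: 6×6×6 = 216 voxels
  1. axis=2 (XY plane), |mask|=27  ⇒  voxels=162
  2. axis=0 (YZ plane), |mask|=16  ⇒  voxels=73
  3. axis=1 (XZ plane), |mask|=13  ⇒  voxels=32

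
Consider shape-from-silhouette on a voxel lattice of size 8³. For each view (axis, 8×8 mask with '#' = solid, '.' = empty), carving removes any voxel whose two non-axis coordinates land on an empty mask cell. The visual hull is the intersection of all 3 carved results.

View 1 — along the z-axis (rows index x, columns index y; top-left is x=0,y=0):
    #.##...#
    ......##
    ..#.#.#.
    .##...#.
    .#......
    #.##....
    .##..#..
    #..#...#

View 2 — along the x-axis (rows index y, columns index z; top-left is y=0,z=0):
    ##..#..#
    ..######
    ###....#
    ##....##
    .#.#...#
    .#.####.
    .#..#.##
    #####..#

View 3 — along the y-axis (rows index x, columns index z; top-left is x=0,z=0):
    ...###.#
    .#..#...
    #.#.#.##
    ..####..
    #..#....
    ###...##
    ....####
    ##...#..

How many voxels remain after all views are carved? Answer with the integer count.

start: 8×8×8 = 512 voxels
after view 1 [z-axis, 22 of 64 cells solid] → remaining = 176
after view 2 [x-axis, 36 of 64 cells solid] → remaining = 100
after view 3 [y-axis, 29 of 64 cells solid] → remaining = 50

voxel count = 50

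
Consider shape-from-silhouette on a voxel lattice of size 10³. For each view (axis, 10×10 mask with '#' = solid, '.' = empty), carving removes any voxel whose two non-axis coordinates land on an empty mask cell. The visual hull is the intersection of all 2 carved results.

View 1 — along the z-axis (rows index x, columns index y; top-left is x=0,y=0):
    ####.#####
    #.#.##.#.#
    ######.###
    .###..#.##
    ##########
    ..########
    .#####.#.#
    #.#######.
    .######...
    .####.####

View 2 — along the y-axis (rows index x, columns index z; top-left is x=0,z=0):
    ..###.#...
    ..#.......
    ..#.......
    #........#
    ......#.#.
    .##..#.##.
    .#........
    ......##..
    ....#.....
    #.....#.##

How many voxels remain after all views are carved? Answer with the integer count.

start: 10×10×10 = 1000 voxels
after view 1 [z-axis, 77 of 100 cells solid] → remaining = 770
after view 2 [y-axis, 23 of 100 cells solid] → remaining = 184

voxel count = 184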